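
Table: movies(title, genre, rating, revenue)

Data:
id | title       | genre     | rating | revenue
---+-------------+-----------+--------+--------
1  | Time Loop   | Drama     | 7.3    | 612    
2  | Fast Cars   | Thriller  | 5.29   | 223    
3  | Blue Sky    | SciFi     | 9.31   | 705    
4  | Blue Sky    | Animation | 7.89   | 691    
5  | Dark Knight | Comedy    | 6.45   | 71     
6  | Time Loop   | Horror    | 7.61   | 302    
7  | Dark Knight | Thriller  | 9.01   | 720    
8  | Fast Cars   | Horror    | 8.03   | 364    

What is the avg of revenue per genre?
SELECT genre, AVG(revenue) as result
FROM movies
GROUP BY genre

Result:
  Animation: 691.00
  Comedy: 71.00
  Drama: 612.00
  Horror: 333.00
  SciFi: 705.00
  Thriller: 471.50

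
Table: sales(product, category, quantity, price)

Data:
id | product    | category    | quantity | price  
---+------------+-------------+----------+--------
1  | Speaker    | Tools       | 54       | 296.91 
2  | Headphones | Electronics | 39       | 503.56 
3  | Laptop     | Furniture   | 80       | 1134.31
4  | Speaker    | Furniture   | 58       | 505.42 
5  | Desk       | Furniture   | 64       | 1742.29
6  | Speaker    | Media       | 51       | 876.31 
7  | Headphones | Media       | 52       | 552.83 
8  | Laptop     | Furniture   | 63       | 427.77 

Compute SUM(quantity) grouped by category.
SELECT category, SUM(quantity) as result
FROM sales
GROUP BY category

Result:
  Electronics: 39
  Furniture: 265
  Media: 103
  Tools: 54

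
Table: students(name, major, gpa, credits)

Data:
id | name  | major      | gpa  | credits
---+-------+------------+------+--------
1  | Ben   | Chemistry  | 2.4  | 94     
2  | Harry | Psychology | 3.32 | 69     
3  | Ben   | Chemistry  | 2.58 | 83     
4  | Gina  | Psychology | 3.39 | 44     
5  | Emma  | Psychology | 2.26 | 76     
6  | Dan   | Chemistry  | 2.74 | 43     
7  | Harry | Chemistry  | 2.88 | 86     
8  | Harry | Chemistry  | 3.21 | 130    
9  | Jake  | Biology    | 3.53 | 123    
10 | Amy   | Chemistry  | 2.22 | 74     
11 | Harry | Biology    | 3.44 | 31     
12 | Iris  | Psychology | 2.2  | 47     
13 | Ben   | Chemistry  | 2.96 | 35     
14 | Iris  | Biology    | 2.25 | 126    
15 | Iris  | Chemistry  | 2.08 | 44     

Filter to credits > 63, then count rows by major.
SELECT major, COUNT(*)
FROM students
WHERE credits > 63
GROUP BY major

Note: WHERE filters rows before grouping.

Result:
  Biology: 2
  Chemistry: 5
  Psychology: 2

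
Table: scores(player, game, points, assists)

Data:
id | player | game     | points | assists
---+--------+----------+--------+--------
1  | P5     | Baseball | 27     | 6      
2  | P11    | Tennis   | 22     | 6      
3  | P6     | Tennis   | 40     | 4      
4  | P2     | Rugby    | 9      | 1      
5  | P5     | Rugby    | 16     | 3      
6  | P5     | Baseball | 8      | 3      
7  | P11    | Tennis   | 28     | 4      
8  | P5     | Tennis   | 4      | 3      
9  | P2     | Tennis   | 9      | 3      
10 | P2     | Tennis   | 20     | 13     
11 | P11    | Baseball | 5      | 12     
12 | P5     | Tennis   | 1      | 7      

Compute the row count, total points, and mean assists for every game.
SELECT game,
       COUNT(*) as cnt,
       SUM(points) as total_points,
       AVG(assists) as avg_assists
FROM scores
GROUP BY game

Result:
  Baseball: 3 records, 40 total points, 7.00 avg assists
  Rugby: 2 records, 25 total points, 2.00 avg assists
  Tennis: 7 records, 124 total points, 5.71 avg assists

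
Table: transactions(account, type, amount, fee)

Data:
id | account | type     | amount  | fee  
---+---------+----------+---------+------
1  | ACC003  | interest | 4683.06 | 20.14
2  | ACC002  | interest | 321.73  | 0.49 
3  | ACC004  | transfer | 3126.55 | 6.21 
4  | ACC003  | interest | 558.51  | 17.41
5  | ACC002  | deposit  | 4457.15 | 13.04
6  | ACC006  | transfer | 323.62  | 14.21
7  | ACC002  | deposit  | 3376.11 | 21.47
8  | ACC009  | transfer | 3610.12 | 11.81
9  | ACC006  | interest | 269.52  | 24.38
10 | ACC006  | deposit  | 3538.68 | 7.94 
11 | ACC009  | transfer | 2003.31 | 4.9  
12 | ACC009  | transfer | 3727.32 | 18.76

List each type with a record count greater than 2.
SELECT type, COUNT(*) as cnt
FROM transactions
GROUP BY type
HAVING COUNT(*) > 2

Result:
  deposit: 3
  interest: 4
  transfer: 5

Note: HAVING filters groups after aggregation, WHERE filters rows before.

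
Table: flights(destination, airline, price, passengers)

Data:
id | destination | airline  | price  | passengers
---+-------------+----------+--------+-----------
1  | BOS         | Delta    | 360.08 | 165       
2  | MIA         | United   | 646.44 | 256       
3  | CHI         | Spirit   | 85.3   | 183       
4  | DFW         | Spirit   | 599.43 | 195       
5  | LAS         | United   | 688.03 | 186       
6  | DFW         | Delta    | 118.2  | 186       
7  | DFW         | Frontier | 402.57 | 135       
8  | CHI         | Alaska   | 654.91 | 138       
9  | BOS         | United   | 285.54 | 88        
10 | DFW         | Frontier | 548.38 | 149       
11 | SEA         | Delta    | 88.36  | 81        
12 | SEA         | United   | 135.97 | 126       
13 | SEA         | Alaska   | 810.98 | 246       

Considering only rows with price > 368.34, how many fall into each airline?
SELECT airline, COUNT(*)
FROM flights
WHERE price > 368.34
GROUP BY airline

Note: WHERE filters rows before grouping.

Result:
  Alaska: 2
  Frontier: 2
  Spirit: 1
  United: 2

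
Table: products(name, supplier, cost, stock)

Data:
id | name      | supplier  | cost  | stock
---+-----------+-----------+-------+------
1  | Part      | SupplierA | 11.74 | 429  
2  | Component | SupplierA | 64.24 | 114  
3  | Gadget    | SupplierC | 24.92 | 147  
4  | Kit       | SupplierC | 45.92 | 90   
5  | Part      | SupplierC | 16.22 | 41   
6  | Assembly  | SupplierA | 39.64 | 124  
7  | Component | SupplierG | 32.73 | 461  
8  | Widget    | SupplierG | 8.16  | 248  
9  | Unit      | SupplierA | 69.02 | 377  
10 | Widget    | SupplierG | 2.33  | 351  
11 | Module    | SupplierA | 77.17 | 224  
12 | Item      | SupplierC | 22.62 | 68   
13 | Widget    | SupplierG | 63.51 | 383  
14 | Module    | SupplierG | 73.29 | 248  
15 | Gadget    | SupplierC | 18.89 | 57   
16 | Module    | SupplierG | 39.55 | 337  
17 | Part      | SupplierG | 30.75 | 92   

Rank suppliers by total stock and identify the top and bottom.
SELECT supplier, SUM(stock)
FROM products
GROUP BY supplier
ORDER BY SUM(stock)

All groups:
  SupplierC: 403
  SupplierA: 1268
  SupplierG: 2120

Highest: SupplierG (2120)
Lowest: SupplierC (403)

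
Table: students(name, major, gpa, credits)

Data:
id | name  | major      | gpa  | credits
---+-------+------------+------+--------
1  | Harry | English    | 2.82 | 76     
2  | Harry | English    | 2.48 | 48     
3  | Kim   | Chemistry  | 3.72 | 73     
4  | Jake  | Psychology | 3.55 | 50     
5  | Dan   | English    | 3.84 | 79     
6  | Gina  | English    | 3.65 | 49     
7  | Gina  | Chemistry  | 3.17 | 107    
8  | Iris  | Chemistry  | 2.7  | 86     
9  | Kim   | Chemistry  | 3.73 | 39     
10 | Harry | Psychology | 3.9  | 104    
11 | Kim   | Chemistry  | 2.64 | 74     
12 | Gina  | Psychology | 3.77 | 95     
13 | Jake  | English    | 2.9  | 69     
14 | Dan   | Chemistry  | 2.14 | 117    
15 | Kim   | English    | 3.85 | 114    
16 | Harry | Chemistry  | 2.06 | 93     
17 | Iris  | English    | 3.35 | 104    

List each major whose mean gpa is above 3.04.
SELECT major, AVG(gpa)
FROM students
GROUP BY major
HAVING AVG(gpa) > 3.04

Result:
  English: avg=3.27
  Psychology: avg=3.74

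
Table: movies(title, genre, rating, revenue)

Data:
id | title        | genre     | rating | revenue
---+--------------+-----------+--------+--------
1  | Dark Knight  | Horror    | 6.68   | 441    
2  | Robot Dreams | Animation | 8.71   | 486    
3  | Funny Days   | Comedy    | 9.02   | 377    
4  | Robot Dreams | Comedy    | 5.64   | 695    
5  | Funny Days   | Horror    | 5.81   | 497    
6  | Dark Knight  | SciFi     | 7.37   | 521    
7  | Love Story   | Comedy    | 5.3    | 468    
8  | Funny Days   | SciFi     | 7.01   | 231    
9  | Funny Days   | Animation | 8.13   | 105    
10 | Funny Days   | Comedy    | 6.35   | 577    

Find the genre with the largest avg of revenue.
SELECT genre, AVG(revenue) as val
FROM movies
GROUP BY genre
ORDER BY val DESC
LIMIT 1

Result: Comedy with avg(revenue) = 529.25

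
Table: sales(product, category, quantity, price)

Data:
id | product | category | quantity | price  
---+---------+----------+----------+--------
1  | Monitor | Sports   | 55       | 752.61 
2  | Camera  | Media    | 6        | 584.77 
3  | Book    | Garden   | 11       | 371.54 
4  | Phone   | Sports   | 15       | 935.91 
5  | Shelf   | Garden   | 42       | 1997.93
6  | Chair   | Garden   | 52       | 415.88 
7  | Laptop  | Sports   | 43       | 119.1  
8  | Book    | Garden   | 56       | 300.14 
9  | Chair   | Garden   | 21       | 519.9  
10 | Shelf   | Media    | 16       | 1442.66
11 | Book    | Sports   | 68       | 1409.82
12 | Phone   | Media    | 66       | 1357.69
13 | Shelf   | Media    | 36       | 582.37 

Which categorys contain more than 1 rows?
SELECT category, COUNT(*) as cnt
FROM sales
GROUP BY category
HAVING COUNT(*) > 1

Result:
  Garden: 5
  Media: 4
  Sports: 4

Note: HAVING filters groups after aggregation, WHERE filters rows before.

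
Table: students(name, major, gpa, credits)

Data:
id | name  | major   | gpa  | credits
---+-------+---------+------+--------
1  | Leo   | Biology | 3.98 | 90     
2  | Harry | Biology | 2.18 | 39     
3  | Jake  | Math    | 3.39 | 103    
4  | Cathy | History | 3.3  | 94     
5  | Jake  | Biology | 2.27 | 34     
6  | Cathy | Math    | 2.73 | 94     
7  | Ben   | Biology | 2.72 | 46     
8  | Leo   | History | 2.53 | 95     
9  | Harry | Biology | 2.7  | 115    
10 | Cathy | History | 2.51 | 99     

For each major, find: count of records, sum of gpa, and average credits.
SELECT major,
       COUNT(*) as cnt,
       SUM(gpa) as total_gpa,
       AVG(credits) as avg_credits
FROM students
GROUP BY major

Result:
  Biology: 5 records, 13.85 total gpa, 64.80 avg credits
  History: 3 records, 8.34 total gpa, 96.00 avg credits
  Math: 2 records, 6.12 total gpa, 98.50 avg credits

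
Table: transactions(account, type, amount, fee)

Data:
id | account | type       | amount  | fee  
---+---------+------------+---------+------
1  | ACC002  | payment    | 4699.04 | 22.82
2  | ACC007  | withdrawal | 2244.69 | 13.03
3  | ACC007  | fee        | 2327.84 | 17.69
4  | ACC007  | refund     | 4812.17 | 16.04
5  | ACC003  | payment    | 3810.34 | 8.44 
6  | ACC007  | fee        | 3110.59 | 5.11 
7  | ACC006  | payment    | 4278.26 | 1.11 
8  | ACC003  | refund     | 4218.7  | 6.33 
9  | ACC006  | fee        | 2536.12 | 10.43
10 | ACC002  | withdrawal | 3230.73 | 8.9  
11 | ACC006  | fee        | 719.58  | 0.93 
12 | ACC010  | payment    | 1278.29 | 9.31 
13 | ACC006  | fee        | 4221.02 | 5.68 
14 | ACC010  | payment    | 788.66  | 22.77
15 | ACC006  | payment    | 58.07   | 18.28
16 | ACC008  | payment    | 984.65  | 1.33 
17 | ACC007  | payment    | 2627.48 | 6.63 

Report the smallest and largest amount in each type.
SELECT type, MIN(amount), MAX(amount)
FROM transactions
GROUP BY type

Result:
  fee: min=719.58, max=4221.02
  payment: min=58.07, max=4699.04
  refund: min=4218.70, max=4812.17
  withdrawal: min=2244.69, max=3230.73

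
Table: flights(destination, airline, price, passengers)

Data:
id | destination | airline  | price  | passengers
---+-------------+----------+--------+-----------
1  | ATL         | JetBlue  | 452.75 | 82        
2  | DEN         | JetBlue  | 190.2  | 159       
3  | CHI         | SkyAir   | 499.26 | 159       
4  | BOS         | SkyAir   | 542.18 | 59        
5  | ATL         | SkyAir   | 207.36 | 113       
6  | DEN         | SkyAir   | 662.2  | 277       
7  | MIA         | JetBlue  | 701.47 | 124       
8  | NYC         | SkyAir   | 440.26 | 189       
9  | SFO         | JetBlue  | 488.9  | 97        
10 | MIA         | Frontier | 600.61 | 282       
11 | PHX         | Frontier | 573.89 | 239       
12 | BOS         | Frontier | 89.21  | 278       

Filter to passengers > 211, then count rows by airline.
SELECT airline, COUNT(*)
FROM flights
WHERE passengers > 211
GROUP BY airline

Note: WHERE filters rows before grouping.

Result:
  Frontier: 3
  SkyAir: 1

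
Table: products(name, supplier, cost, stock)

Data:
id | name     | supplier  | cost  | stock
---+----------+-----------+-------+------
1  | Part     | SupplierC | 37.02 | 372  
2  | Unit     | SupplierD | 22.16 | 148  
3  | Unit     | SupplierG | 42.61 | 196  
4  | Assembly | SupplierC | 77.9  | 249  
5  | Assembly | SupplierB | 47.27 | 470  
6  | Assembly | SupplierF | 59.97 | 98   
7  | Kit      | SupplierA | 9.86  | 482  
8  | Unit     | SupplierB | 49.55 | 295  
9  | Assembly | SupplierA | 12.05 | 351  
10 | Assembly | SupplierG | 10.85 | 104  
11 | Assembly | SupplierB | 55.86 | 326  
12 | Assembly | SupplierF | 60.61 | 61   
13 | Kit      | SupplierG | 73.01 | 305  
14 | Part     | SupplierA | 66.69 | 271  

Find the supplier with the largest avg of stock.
SELECT supplier, AVG(stock) as val
FROM products
GROUP BY supplier
ORDER BY val DESC
LIMIT 1

Result: SupplierA with avg(stock) = 368.00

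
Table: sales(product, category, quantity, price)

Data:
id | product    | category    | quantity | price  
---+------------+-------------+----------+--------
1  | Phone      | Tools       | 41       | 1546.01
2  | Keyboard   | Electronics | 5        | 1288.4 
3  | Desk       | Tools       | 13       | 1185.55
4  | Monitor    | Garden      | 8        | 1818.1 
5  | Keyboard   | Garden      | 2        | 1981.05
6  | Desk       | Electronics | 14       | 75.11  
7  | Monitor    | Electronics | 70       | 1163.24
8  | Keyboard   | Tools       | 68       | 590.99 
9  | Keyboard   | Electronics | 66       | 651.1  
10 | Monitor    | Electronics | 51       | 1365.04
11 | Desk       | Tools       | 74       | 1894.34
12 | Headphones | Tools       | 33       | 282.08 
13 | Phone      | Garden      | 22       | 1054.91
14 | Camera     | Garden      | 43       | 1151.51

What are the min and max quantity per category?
SELECT category, MIN(quantity), MAX(quantity)
FROM sales
GROUP BY category

Result:
  Electronics: min=5, max=70
  Garden: min=2, max=43
  Tools: min=13, max=74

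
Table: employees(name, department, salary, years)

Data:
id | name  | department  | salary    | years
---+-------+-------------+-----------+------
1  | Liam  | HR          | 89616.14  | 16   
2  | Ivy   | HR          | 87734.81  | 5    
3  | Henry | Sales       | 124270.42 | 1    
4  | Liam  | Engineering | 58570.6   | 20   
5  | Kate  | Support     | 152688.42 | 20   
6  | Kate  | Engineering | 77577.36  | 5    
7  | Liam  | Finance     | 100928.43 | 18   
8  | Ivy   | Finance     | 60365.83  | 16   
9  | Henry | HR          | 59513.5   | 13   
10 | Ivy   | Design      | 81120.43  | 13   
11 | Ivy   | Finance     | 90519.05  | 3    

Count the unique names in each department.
SELECT department, COUNT(DISTINCT name)
FROM employees
GROUP BY department

Result:
  Design: 1 distinct
  Engineering: 2 distinct
  Finance: 2 distinct
  HR: 3 distinct
  Sales: 1 distinct
  Support: 1 distinct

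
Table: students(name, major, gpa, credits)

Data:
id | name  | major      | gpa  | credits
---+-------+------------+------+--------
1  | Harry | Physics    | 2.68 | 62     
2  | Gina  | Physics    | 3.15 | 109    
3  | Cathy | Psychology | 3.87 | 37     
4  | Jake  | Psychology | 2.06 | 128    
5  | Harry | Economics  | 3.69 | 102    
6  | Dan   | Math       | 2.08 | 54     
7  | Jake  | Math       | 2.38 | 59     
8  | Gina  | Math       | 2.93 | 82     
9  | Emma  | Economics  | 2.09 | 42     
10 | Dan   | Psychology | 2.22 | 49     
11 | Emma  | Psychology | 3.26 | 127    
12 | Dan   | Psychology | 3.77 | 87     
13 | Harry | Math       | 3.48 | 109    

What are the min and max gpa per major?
SELECT major, MIN(gpa), MAX(gpa)
FROM students
GROUP BY major

Result:
  Economics: min=2.09, max=3.69
  Math: min=2.08, max=3.48
  Physics: min=2.68, max=3.15
  Psychology: min=2.06, max=3.87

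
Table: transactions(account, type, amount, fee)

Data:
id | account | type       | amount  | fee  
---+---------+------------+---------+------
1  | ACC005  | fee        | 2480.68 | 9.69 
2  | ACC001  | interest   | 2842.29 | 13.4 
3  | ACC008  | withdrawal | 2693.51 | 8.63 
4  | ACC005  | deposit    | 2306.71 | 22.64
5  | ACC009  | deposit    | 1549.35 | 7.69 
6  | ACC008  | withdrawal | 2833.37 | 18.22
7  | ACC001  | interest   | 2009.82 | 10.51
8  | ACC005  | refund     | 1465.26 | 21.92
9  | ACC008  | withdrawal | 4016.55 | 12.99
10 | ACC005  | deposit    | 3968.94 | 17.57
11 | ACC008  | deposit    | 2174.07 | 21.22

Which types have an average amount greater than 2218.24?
SELECT type, AVG(amount)
FROM transactions
GROUP BY type
HAVING AVG(amount) > 2218.24

Result:
  deposit: avg=2499.77
  fee: avg=2480.68
  interest: avg=2426.06
  withdrawal: avg=3181.14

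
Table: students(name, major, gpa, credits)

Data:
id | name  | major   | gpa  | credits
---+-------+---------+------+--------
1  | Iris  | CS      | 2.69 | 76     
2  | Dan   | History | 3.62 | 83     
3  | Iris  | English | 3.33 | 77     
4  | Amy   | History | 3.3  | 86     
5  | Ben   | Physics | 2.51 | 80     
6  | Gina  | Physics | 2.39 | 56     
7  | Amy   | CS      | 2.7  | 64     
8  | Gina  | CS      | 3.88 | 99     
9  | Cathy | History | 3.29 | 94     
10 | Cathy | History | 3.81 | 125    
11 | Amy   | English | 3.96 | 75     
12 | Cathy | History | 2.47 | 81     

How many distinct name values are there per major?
SELECT major, COUNT(DISTINCT name)
FROM students
GROUP BY major

Result:
  CS: 3 distinct
  English: 2 distinct
  History: 3 distinct
  Physics: 2 distinct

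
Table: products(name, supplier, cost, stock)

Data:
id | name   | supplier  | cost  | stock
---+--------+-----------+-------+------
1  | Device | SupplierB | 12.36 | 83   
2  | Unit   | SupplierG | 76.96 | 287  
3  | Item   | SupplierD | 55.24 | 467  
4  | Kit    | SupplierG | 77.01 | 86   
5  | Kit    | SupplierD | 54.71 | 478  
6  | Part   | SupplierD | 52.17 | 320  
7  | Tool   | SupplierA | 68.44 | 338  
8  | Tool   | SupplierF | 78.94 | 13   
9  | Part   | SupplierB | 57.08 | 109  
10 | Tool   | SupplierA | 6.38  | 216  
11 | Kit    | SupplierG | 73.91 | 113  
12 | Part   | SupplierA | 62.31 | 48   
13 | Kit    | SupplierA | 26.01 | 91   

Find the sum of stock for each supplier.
SELECT supplier, SUM(stock) as result
FROM products
GROUP BY supplier

Result:
  SupplierA: 693
  SupplierB: 192
  SupplierD: 1265
  SupplierF: 13
  SupplierG: 486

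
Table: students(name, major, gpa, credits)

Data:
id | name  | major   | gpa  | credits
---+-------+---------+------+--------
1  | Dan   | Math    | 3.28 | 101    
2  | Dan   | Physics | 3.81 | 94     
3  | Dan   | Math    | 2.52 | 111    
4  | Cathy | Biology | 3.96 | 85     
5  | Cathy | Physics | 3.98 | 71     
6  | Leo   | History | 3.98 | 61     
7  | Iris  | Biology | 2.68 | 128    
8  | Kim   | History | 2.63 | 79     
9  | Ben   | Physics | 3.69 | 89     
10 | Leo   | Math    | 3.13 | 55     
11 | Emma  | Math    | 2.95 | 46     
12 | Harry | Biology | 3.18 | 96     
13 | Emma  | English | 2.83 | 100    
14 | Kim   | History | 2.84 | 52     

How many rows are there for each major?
SELECT major, COUNT(*) as count
FROM students
GROUP BY major

Result:
  Biology: 3
  English: 1
  History: 3
  Math: 4
  Physics: 3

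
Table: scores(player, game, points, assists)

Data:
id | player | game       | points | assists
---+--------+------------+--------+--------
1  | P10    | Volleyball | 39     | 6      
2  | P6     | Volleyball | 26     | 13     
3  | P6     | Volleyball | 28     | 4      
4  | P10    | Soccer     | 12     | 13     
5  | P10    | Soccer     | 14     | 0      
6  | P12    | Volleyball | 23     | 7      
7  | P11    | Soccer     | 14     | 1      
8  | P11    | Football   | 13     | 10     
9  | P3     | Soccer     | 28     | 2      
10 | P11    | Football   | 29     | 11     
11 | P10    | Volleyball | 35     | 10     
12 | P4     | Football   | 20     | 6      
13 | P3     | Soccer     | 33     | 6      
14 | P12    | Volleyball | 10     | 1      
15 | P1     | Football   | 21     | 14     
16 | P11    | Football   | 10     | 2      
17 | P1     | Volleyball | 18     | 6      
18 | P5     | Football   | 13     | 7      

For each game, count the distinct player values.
SELECT game, COUNT(DISTINCT player)
FROM scores
GROUP BY game

Result:
  Football: 4 distinct
  Soccer: 3 distinct
  Volleyball: 4 distinct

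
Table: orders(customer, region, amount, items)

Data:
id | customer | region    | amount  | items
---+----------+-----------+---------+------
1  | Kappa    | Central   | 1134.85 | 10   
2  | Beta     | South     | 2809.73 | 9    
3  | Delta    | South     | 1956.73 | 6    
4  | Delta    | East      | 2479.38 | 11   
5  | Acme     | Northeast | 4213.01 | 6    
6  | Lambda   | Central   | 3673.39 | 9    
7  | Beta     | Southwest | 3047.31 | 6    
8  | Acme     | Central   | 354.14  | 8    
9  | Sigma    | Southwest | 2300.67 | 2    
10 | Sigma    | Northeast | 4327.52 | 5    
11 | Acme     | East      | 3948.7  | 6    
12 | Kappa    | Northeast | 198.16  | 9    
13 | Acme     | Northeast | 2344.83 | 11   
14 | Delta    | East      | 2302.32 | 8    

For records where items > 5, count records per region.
SELECT region, COUNT(*)
FROM orders
WHERE items > 5
GROUP BY region

Note: WHERE filters rows before grouping.

Result:
  Central: 3
  East: 3
  Northeast: 3
  South: 2
  Southwest: 1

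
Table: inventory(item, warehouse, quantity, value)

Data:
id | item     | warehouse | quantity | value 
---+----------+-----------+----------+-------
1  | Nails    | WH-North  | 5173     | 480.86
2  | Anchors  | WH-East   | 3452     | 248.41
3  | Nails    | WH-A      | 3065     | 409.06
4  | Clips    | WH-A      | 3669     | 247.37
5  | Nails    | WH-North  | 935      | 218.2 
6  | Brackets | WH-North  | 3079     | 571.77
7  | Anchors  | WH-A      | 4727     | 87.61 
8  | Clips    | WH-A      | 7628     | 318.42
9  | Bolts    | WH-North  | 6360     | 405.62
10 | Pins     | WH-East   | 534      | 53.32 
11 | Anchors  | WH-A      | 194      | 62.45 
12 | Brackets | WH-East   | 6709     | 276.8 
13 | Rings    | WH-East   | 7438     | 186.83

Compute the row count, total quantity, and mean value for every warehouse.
SELECT warehouse,
       COUNT(*) as cnt,
       SUM(quantity) as total_quantity,
       AVG(value) as avg_value
FROM inventory
GROUP BY warehouse

Result:
  WH-A: 5 records, 19283 total quantity, 224.98 avg value
  WH-East: 4 records, 18133 total quantity, 191.34 avg value
  WH-North: 4 records, 15547 total quantity, 419.11 avg value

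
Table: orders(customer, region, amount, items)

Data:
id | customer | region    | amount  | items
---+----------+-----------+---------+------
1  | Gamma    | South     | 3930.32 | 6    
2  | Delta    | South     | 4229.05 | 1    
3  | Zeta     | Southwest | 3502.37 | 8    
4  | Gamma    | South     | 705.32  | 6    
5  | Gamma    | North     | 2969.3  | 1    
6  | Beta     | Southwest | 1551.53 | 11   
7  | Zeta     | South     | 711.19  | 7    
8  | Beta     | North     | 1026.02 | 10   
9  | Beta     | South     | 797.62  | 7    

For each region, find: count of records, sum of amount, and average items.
SELECT region,
       COUNT(*) as cnt,
       SUM(amount) as total_amount,
       AVG(items) as avg_items
FROM orders
GROUP BY region

Result:
  North: 2 records, 3995.32 total amount, 5.50 avg items
  South: 5 records, 10373.50 total amount, 5.40 avg items
  Southwest: 2 records, 5053.90 total amount, 9.50 avg items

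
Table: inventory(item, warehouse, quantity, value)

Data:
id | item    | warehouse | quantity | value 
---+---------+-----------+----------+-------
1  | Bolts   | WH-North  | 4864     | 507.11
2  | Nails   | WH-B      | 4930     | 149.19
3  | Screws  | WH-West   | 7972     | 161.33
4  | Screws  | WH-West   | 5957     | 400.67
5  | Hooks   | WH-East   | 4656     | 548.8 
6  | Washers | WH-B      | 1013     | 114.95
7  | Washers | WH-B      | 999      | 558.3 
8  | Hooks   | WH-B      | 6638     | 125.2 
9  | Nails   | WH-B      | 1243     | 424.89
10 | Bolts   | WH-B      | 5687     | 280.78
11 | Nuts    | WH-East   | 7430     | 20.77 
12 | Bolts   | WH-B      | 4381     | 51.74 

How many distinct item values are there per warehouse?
SELECT warehouse, COUNT(DISTINCT item)
FROM inventory
GROUP BY warehouse

Result:
  WH-B: 4 distinct
  WH-East: 2 distinct
  WH-North: 1 distinct
  WH-West: 1 distinct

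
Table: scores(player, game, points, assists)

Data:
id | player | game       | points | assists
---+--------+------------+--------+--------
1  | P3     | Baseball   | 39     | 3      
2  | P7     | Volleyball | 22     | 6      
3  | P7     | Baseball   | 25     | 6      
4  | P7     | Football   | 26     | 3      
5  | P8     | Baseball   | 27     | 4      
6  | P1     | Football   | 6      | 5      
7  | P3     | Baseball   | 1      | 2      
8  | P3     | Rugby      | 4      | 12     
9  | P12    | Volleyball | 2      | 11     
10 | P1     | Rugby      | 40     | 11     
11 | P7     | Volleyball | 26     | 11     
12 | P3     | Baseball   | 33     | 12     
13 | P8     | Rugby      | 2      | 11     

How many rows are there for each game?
SELECT game, COUNT(*) as count
FROM scores
GROUP BY game

Result:
  Baseball: 5
  Football: 2
  Rugby: 3
  Volleyball: 3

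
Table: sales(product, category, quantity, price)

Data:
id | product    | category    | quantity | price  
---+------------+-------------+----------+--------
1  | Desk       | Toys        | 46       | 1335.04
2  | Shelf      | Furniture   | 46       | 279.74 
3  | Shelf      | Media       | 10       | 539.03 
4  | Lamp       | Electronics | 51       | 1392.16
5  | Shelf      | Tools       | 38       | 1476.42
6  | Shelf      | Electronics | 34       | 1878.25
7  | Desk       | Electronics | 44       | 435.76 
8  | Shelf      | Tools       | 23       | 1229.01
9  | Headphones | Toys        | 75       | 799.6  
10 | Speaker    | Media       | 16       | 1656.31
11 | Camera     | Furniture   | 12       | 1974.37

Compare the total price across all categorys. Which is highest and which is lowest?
SELECT category, SUM(price)
FROM sales
GROUP BY category
ORDER BY SUM(price)

All groups:
  Toys: 2134.64
  Media: 2195.34
  Furniture: 2254.11
  Tools: 2705.43
  Electronics: 3706.17

Highest: Electronics (3706.17)
Lowest: Toys (2134.64)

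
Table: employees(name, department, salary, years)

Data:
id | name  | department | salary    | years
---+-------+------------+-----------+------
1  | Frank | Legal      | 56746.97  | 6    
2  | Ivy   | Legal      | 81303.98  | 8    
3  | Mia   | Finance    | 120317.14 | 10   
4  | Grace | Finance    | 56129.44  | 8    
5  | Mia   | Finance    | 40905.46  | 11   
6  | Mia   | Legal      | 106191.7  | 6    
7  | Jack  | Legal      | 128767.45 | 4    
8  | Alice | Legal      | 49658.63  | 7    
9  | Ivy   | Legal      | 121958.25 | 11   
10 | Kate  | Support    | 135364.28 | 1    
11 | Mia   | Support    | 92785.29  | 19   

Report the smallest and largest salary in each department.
SELECT department, MIN(salary), MAX(salary)
FROM employees
GROUP BY department

Result:
  Finance: min=40905.46, max=120317.14
  Legal: min=49658.63, max=128767.45
  Support: min=92785.29, max=135364.28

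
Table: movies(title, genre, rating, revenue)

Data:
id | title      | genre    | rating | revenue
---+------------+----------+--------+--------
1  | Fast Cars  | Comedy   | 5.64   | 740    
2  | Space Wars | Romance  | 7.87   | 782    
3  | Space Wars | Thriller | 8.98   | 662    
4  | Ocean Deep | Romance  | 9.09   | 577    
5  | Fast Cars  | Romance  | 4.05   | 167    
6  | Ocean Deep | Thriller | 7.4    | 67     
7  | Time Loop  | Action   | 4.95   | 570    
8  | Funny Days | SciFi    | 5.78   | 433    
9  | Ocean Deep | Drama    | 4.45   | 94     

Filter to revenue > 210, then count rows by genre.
SELECT genre, COUNT(*)
FROM movies
WHERE revenue > 210
GROUP BY genre

Note: WHERE filters rows before grouping.

Result:
  Action: 1
  Comedy: 1
  Romance: 2
  SciFi: 1
  Thriller: 1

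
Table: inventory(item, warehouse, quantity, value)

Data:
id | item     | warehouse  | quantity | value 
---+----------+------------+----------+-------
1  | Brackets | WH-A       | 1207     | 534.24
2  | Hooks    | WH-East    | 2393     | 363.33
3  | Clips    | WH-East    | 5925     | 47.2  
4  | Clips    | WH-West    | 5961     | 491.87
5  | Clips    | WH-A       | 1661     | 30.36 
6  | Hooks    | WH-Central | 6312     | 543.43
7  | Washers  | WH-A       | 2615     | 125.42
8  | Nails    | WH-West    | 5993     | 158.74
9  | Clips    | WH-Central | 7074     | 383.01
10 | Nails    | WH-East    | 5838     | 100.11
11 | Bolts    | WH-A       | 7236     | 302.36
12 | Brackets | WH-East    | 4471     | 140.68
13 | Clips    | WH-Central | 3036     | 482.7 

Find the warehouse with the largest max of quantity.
SELECT warehouse, MAX(quantity) as val
FROM inventory
GROUP BY warehouse
ORDER BY val DESC
LIMIT 1

Result: WH-A with max(quantity) = 7236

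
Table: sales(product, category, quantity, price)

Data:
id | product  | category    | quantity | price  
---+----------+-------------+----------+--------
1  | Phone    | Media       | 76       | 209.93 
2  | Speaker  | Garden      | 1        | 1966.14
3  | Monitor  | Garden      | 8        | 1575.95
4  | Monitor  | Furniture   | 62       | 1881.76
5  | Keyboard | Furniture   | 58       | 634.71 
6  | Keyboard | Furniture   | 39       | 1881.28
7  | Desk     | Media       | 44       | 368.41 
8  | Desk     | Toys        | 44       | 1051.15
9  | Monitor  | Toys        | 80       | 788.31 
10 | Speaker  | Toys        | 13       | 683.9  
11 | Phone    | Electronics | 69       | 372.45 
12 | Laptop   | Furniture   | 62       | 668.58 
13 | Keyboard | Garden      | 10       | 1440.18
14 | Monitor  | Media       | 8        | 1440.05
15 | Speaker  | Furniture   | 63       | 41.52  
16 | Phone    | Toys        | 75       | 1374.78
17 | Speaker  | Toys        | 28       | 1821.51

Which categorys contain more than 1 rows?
SELECT category, COUNT(*) as cnt
FROM sales
GROUP BY category
HAVING COUNT(*) > 1

Result:
  Furniture: 5
  Garden: 3
  Media: 3
  Toys: 5

Note: HAVING filters groups after aggregation, WHERE filters rows before.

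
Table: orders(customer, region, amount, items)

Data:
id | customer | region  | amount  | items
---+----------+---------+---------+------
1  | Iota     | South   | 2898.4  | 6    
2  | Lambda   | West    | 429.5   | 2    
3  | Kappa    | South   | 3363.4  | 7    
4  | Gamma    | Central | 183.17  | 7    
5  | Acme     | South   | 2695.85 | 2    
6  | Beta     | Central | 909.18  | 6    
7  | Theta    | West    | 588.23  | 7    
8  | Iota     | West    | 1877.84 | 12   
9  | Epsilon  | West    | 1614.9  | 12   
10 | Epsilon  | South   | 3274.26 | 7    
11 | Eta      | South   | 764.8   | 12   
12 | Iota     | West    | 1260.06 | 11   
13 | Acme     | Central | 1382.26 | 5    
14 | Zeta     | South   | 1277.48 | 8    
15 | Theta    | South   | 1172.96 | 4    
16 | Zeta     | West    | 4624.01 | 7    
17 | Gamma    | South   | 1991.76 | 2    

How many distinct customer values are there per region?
SELECT region, COUNT(DISTINCT customer)
FROM orders
GROUP BY region

Result:
  Central: 3 distinct
  South: 8 distinct
  West: 5 distinct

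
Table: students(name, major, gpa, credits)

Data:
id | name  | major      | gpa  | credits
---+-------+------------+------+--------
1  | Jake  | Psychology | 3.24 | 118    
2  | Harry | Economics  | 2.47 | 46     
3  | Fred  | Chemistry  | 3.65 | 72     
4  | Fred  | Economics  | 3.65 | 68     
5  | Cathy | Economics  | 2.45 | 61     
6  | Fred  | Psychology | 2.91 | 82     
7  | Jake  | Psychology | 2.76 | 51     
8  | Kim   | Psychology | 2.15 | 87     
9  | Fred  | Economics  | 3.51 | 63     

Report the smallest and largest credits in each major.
SELECT major, MIN(credits), MAX(credits)
FROM students
GROUP BY major

Result:
  Chemistry: min=72, max=72
  Economics: min=46, max=68
  Psychology: min=51, max=118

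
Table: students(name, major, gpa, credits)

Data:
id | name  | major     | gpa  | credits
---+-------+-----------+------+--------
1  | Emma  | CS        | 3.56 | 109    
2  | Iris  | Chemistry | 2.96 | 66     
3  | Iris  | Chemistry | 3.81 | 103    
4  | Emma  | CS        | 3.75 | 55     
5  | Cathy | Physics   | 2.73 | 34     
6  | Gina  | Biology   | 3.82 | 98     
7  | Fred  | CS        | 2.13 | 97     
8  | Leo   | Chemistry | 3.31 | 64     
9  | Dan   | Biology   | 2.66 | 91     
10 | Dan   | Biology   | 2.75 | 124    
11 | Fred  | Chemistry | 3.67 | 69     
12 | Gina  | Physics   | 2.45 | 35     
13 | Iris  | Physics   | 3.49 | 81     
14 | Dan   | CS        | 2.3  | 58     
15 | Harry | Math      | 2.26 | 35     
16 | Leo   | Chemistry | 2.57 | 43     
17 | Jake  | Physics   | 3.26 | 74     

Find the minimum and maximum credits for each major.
SELECT major, MIN(credits), MAX(credits)
FROM students
GROUP BY major

Result:
  Biology: min=91, max=124
  CS: min=55, max=109
  Chemistry: min=43, max=103
  Math: min=35, max=35
  Physics: min=34, max=81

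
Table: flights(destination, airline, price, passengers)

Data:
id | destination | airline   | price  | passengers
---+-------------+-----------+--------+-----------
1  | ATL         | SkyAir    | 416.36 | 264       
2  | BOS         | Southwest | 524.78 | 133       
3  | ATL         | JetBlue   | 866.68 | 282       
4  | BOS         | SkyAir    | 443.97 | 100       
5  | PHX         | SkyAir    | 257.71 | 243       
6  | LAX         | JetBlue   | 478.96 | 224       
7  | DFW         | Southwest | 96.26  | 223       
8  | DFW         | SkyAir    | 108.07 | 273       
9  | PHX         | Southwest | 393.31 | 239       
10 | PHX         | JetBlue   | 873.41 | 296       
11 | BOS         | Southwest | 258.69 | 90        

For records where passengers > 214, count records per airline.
SELECT airline, COUNT(*)
FROM flights
WHERE passengers > 214
GROUP BY airline

Note: WHERE filters rows before grouping.

Result:
  JetBlue: 3
  SkyAir: 3
  Southwest: 2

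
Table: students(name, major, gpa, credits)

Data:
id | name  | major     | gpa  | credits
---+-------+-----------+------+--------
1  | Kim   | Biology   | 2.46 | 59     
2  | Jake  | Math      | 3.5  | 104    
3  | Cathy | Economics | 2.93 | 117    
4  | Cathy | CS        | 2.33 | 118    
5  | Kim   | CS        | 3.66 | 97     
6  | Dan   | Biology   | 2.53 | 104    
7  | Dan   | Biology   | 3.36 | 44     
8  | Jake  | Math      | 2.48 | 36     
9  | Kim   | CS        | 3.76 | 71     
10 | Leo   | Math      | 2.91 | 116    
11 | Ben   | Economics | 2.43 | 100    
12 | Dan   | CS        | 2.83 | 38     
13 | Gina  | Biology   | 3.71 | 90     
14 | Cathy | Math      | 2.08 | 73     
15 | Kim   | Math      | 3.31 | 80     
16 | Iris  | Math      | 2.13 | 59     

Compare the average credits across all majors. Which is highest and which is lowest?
SELECT major, AVG(credits)
FROM students
GROUP BY major
ORDER BY AVG(credits)

All groups:
  Biology: 74.25
  Math: 78.00
  CS: 81.00
  Economics: 108.50

Highest: Economics (108.50)
Lowest: Biology (74.25)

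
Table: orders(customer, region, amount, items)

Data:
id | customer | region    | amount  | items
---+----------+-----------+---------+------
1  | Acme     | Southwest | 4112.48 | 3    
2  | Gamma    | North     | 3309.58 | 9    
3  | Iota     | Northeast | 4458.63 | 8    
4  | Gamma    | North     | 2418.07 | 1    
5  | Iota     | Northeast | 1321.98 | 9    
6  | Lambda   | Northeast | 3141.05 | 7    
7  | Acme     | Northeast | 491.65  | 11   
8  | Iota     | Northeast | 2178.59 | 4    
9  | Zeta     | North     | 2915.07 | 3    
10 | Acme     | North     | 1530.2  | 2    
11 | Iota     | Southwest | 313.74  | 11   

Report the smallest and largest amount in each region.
SELECT region, MIN(amount), MAX(amount)
FROM orders
GROUP BY region

Result:
  North: min=1530.20, max=3309.58
  Northeast: min=491.65, max=4458.63
  Southwest: min=313.74, max=4112.48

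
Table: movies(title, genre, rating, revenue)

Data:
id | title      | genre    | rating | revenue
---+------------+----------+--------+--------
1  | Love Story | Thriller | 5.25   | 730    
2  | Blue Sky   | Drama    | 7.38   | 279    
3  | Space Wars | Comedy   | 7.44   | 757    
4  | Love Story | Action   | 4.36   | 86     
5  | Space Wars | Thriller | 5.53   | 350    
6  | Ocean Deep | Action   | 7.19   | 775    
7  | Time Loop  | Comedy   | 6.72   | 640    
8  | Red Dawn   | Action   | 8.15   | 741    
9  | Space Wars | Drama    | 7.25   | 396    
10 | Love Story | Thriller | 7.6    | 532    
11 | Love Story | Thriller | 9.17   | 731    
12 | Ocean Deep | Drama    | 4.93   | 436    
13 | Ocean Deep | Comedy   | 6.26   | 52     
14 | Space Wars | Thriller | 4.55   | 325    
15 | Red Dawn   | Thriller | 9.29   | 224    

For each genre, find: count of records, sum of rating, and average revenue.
SELECT genre,
       COUNT(*) as cnt,
       SUM(rating) as total_rating,
       AVG(revenue) as avg_revenue
FROM movies
GROUP BY genre

Result:
  Action: 3 records, 19.70 total rating, 534.00 avg revenue
  Comedy: 3 records, 20.42 total rating, 483.00 avg revenue
  Drama: 3 records, 19.56 total rating, 370.33 avg revenue
  Thriller: 6 records, 41.39 total rating, 482.00 avg revenue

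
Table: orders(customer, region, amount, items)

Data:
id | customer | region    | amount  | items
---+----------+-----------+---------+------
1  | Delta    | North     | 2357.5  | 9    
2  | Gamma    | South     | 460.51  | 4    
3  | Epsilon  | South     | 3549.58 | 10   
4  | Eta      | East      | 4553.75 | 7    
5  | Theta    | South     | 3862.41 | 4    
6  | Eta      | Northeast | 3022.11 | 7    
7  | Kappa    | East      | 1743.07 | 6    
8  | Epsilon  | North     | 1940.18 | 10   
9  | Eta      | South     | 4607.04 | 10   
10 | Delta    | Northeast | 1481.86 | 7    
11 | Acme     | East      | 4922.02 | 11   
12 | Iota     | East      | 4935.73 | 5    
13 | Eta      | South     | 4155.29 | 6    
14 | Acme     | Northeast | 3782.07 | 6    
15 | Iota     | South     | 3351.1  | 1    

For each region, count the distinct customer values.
SELECT region, COUNT(DISTINCT customer)
FROM orders
GROUP BY region

Result:
  East: 4 distinct
  North: 2 distinct
  Northeast: 3 distinct
  South: 5 distinct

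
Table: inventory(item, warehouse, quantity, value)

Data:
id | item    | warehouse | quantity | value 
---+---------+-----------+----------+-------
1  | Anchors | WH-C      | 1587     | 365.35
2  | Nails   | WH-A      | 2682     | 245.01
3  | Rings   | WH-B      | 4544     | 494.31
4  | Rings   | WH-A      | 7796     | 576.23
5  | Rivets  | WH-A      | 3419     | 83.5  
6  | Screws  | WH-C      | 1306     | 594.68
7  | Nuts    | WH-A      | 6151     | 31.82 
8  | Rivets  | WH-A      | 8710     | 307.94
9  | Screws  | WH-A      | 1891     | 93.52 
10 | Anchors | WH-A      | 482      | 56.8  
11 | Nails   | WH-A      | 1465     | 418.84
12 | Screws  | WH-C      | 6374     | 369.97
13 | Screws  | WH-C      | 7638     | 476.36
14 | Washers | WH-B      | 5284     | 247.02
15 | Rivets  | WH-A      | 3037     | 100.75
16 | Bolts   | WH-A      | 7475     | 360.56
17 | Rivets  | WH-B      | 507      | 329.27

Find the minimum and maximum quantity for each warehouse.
SELECT warehouse, MIN(quantity), MAX(quantity)
FROM inventory
GROUP BY warehouse

Result:
  WH-A: min=482, max=8710
  WH-B: min=507, max=5284
  WH-C: min=1306, max=7638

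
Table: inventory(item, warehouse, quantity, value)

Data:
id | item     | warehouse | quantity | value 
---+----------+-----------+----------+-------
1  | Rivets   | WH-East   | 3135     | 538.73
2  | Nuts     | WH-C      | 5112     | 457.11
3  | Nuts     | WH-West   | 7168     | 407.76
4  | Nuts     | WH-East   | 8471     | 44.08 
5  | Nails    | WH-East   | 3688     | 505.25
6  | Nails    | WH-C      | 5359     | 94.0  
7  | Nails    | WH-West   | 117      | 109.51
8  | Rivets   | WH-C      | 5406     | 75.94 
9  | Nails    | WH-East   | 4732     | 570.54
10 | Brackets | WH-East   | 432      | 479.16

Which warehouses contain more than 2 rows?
SELECT warehouse, COUNT(*) as cnt
FROM inventory
GROUP BY warehouse
HAVING COUNT(*) > 2

Result:
  WH-C: 3
  WH-East: 5

Note: HAVING filters groups after aggregation, WHERE filters rows before.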